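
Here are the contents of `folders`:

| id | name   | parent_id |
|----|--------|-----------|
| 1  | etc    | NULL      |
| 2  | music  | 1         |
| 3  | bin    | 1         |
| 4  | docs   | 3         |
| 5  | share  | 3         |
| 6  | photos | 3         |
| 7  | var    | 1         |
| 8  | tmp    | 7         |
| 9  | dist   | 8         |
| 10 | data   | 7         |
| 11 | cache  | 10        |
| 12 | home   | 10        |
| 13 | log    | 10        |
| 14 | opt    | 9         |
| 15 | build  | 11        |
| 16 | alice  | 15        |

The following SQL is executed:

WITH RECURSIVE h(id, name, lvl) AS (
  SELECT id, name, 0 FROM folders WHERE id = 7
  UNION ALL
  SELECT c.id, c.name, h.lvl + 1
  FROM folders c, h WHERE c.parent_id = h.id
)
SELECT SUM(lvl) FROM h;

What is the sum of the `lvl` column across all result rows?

20

Base: id=7 (var) at lvl 0.
Iteration 1: rows with parent_id in {7} -> tmp (id 8, lvl 1), data (id 10, lvl 1).
Iteration 2: rows with parent_id in {8,10} -> dist (id 9, lvl 2), cache (id 11, lvl 2), home (id 12, lvl 2), log (id 13, lvl 2).
Iteration 3: rows with parent_id in {9,11,12,13} -> opt (id 14, lvl 3), build (id 15, lvl 3).
Iteration 4: rows with parent_id in {14,15} -> alice (id 16, lvl 4).
Iteration 5: no rows with parent_id in {16}; recursion stops.
SUM(lvl) = 0 + 1 + 1 + 2 + 2 + 2 + 2 + 3 + 3 + 4 = 20.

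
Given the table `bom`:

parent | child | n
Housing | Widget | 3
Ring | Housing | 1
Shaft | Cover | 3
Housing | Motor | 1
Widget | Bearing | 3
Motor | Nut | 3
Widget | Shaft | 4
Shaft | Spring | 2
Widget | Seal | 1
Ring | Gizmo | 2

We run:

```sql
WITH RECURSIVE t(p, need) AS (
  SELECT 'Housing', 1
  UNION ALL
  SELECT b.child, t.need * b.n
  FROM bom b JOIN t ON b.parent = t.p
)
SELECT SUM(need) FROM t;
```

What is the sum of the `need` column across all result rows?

92

Base: (Housing, need=1).
Iteration 1: components of {Housing} -> Motor = 1*1 = 1, Widget = 1*3 = 3.
Iteration 2: components of {Motor,Widget} -> Bearing = 3*3 = 9, Nut = 1*3 = 3, Seal = 3*1 = 3, Shaft = 3*4 = 12.
Iteration 3: components of {Bearing,Nut,Seal,Shaft} -> Cover = 12*3 = 36, Spring = 12*2 = 24.
Iteration 4: no further components; recursion stops.
SUM(need) = 1 + 1 + 3 + 3 + 3 + 9 + 12 + 36 + 24 = 92.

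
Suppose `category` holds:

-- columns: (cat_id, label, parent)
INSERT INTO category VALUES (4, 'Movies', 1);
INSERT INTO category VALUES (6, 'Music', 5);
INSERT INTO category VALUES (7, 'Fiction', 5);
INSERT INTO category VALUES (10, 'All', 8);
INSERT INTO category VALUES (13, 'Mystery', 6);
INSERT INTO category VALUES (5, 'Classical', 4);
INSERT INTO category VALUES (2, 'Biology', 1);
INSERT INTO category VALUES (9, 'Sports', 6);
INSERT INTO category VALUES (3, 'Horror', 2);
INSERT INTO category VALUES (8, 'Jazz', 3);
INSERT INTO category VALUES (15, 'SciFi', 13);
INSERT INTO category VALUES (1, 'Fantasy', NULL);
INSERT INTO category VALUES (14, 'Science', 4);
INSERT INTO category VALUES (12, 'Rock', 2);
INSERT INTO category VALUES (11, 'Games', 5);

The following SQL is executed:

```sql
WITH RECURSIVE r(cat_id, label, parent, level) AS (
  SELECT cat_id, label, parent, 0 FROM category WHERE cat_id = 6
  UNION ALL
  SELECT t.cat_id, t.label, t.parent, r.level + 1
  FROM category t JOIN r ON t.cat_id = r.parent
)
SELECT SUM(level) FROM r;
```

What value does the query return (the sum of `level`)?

6

Base: cat_id=6 (Music), parent=5, level 0.
Iteration 1: join on cat_id=5 -> Classical (id 5, parent=4, level 1).
Iteration 2: join on cat_id=4 -> Movies (id 4, parent=1, level 2).
Iteration 3: join on cat_id=1 -> Fantasy (id 1, parent=NULL, level 3).
Iteration 4: parent is NULL; no match; recursion stops.
SUM(level) = 0 + 1 + 2 + 3 = 6.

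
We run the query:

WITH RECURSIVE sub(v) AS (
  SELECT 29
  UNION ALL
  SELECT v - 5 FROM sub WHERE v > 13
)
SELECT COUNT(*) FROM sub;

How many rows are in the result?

5

Base: v=29.
Iteration 1: 29 > 13 holds -> v = 29 - 5 = 24.
Iteration 2: 24 > 13 holds -> v = 24 - 5 = 19.
Iteration 3: 19 > 13 holds -> v = 19 - 5 = 14.
Iteration 4: 14 > 13 holds -> v = 14 - 5 = 9.
Iteration 5: 9 > 13 fails; recursion stops.
Total rows emitted: 5.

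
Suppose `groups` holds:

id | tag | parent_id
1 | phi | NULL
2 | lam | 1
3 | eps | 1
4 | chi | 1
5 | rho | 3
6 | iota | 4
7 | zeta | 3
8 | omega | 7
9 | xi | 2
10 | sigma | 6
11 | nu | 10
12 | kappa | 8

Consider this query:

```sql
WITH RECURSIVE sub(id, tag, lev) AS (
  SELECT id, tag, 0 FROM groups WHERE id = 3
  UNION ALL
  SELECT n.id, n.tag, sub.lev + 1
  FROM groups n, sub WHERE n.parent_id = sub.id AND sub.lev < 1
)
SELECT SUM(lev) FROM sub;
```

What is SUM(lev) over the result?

2

Base: id=3 (eps) at lev 0.
Iteration 1: rows with parent_id in {3} -> rho (id 5, lev 1), zeta (id 7, lev 1).
Iteration 2: lev < 1 fails for all current rows; recursion stops.
SUM(lev) = 0 + 1 + 1 = 2.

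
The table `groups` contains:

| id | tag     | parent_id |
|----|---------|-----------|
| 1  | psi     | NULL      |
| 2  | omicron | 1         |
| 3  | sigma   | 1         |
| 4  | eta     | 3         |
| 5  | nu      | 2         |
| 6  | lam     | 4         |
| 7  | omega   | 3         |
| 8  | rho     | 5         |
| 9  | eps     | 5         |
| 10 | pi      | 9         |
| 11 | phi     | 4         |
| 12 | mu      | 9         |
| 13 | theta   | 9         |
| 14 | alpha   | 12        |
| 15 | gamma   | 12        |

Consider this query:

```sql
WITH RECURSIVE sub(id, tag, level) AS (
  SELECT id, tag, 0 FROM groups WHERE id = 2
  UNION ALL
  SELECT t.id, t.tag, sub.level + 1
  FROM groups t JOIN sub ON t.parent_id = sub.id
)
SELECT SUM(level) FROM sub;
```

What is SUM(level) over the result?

Base: id=2 (omicron) at level 0.
Iteration 1: rows with parent_id in {2} -> nu (id 5, level 1).
Iteration 2: rows with parent_id in {5} -> rho (id 8, level 2), eps (id 9, level 2).
Iteration 3: rows with parent_id in {8,9} -> pi (id 10, level 3), mu (id 12, level 3), theta (id 13, level 3).
Iteration 4: rows with parent_id in {10,12,13} -> alpha (id 14, level 4), gamma (id 15, level 4).
Iteration 5: no rows with parent_id in {14,15}; recursion stops.
SUM(level) = 0 + 1 + 2 + 2 + 3 + 3 + 3 + 4 + 4 = 22.

22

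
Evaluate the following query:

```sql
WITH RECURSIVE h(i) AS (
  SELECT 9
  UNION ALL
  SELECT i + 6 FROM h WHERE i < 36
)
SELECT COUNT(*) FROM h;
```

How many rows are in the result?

Base: i=9.
Iteration 1: 9 < 36 holds -> i = 9 + 6 = 15.
Iteration 2: 15 < 36 holds -> i = 15 + 6 = 21.
Iteration 3: 21 < 36 holds -> i = 21 + 6 = 27.
Iteration 4: 27 < 36 holds -> i = 27 + 6 = 33.
Iteration 5: 33 < 36 holds -> i = 33 + 6 = 39.
Iteration 6: 39 < 36 fails; recursion stops.
Total rows emitted: 6.

6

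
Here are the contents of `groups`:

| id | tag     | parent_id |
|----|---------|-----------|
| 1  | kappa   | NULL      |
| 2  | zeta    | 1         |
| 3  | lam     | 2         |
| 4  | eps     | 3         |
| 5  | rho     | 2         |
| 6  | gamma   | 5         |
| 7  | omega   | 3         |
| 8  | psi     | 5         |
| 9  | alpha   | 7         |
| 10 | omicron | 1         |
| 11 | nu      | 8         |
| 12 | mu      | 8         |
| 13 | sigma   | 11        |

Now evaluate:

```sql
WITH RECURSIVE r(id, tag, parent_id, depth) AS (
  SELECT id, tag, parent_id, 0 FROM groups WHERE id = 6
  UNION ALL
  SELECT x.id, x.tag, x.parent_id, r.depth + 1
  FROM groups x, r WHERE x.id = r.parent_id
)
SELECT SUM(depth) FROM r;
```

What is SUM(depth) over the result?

6

Base: id=6 (gamma), parent_id=5, depth 0.
Iteration 1: join on id=5 -> rho (id 5, parent_id=2, depth 1).
Iteration 2: join on id=2 -> zeta (id 2, parent_id=1, depth 2).
Iteration 3: join on id=1 -> kappa (id 1, parent_id=NULL, depth 3).
Iteration 4: parent_id is NULL; no match; recursion stops.
SUM(depth) = 0 + 1 + 2 + 3 = 6.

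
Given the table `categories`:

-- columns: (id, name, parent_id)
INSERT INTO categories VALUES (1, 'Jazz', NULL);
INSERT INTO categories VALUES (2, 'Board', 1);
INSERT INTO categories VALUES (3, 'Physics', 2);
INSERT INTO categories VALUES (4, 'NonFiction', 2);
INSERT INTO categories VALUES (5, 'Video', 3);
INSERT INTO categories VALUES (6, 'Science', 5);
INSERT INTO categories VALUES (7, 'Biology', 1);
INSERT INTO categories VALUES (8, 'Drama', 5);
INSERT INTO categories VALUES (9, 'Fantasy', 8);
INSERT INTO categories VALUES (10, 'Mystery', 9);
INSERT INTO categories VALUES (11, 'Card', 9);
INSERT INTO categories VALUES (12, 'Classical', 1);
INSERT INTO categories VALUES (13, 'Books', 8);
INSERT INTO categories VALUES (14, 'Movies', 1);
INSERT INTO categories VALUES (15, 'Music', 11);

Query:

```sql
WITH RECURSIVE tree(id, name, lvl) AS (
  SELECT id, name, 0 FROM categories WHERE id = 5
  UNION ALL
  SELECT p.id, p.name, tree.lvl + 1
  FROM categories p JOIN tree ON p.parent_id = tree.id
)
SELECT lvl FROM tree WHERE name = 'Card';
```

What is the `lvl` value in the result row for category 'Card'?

3

Base: id=5 (Video) at lvl 0.
Iteration 1: rows with parent_id in {5} -> Science (id 6, lvl 1), Drama (id 8, lvl 1).
Iteration 2: rows with parent_id in {6,8} -> Fantasy (id 9, lvl 2), Books (id 13, lvl 2).
Iteration 3: rows with parent_id in {9,13} -> Mystery (id 10, lvl 3), Card (id 11, lvl 3).
Iteration 4: rows with parent_id in {10,11} -> Music (id 15, lvl 4).
Iteration 5: no rows with parent_id in {15}; recursion stops.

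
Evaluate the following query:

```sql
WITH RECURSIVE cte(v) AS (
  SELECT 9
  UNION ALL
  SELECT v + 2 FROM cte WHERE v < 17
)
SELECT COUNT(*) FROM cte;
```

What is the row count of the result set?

5

Base: v=9.
Iteration 1: 9 < 17 holds -> v = 9 + 2 = 11.
Iteration 2: 11 < 17 holds -> v = 11 + 2 = 13.
Iteration 3: 13 < 17 holds -> v = 13 + 2 = 15.
Iteration 4: 15 < 17 holds -> v = 15 + 2 = 17.
Iteration 5: 17 < 17 fails; recursion stops.
Total rows emitted: 5.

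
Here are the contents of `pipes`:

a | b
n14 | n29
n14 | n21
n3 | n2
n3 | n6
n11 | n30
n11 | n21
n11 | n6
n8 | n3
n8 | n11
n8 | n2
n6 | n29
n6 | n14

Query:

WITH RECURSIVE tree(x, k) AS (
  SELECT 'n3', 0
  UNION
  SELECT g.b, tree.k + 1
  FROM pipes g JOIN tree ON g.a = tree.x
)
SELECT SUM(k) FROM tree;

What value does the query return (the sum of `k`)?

12

Base: (n3, k=0).
Iteration 1: edges from {n3} -> (n2, k=1), (n6, k=1).
Iteration 2: edges from {n2,n6} -> (n14, k=2), (n29, k=2).
Iteration 3: edges from {n14,n29} -> (n21, k=3), (n29, k=3).
Iteration 4: no outgoing edges from {n21,n29}; recursion stops.
SUM(k) = 0 + 1 + 1 + 2 + 2 + 3 + 3 = 12.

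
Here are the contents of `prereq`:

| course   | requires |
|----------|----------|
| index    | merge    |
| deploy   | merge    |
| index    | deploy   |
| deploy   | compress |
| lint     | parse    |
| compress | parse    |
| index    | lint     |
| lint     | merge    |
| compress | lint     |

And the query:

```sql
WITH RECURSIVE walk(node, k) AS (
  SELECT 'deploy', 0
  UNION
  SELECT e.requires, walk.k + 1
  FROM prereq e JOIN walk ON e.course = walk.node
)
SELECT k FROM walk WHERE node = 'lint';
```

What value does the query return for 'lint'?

2

Base: (deploy, k=0).
Iteration 1: edges from {deploy} -> (compress, k=1), (merge, k=1).
Iteration 2: edges from {compress,merge} -> (lint, k=2), (parse, k=2).
Iteration 3: edges from {lint,parse} -> (merge, k=3), (parse, k=3).
Iteration 4: no outgoing edges from {merge,parse}; recursion stops.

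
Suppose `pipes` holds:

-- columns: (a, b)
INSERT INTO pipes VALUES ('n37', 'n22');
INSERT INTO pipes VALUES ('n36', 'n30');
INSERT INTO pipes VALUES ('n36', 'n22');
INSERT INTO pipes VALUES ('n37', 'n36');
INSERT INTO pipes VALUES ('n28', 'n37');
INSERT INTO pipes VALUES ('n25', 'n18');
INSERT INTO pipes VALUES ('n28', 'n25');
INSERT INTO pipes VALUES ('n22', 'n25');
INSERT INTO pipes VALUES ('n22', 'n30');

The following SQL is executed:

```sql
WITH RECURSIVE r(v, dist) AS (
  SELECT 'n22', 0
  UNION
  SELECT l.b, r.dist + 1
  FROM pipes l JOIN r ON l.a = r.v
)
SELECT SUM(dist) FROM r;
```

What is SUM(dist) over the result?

Base: (n22, dist=0).
Iteration 1: edges from {n22} -> (n25, dist=1), (n30, dist=1).
Iteration 2: edges from {n25,n30} -> (n18, dist=2).
Iteration 3: no outgoing edges from {n18}; recursion stops.
SUM(dist) = 0 + 1 + 1 + 2 = 4.

4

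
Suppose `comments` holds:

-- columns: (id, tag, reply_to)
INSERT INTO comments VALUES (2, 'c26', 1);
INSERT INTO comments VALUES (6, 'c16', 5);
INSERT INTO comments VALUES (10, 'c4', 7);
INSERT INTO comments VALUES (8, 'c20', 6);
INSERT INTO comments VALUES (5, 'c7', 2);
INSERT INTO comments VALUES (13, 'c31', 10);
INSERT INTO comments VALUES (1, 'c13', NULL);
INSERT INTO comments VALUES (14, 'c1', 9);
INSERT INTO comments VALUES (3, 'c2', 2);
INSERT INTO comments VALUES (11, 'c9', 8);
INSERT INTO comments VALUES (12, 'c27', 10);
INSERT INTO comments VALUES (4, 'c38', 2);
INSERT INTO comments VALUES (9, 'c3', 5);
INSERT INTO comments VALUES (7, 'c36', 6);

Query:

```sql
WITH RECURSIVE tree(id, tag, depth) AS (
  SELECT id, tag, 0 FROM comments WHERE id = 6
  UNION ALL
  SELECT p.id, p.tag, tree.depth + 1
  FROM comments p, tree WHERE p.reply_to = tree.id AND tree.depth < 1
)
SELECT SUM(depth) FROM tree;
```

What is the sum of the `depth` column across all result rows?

Base: id=6 (c16) at depth 0.
Iteration 1: rows with reply_to in {6} -> c36 (id 7, depth 1), c20 (id 8, depth 1).
Iteration 2: depth < 1 fails for all current rows; recursion stops.
SUM(depth) = 0 + 1 + 1 = 2.

2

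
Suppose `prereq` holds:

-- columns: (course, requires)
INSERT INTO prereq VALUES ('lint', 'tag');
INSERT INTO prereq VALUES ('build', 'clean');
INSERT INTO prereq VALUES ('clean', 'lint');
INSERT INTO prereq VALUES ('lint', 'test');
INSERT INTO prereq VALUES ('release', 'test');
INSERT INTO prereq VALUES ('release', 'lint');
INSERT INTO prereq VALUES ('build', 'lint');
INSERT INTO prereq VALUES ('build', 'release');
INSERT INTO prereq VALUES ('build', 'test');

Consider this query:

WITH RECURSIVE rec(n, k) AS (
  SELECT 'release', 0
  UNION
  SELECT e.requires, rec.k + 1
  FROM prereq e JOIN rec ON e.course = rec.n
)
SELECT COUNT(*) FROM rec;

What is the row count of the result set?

5

Base: (release, k=0).
Iteration 1: edges from {release} -> (lint, k=1), (test, k=1).
Iteration 2: edges from {lint,test} -> (tag, k=2), (test, k=2).
Iteration 3: no outgoing edges from {tag,test}; recursion stops.
Total rows emitted: 5.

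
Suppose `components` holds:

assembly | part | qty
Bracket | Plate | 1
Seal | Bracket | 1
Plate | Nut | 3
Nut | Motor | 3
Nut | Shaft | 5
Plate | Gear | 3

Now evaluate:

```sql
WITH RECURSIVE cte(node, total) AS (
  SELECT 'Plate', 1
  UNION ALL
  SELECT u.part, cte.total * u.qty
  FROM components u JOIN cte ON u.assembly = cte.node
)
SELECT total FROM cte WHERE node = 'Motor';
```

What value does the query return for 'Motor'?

Base: (Plate, total=1).
Iteration 1: components of {Plate} -> Gear = 1*3 = 3, Nut = 1*3 = 3.
Iteration 2: components of {Gear,Nut} -> Motor = 3*3 = 9, Shaft = 3*5 = 15.
Iteration 3: no further components; recursion stops.

9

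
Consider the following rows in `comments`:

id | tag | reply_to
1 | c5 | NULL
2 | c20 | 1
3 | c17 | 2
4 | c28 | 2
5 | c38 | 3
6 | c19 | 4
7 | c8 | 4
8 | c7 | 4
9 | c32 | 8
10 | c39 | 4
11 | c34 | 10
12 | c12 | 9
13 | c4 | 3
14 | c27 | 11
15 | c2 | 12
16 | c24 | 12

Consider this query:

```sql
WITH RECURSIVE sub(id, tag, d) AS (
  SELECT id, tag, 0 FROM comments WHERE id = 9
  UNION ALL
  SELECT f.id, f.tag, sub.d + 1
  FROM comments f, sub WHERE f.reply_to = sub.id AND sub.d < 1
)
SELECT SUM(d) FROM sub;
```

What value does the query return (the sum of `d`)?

Base: id=9 (c32) at d 0.
Iteration 1: rows with reply_to in {9} -> c12 (id 12, d 1).
Iteration 2: d < 1 fails for all current rows; recursion stops.
SUM(d) = 0 + 1 = 1.

1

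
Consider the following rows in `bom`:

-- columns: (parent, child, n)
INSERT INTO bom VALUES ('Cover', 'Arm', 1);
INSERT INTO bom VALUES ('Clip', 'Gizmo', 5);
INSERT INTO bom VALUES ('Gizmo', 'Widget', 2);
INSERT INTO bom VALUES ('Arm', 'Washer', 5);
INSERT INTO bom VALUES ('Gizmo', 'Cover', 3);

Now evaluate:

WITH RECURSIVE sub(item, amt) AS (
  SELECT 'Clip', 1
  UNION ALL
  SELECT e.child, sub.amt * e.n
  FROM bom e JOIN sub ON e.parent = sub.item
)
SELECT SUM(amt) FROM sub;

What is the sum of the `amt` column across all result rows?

121

Base: (Clip, amt=1).
Iteration 1: components of {Clip} -> Gizmo = 1*5 = 5.
Iteration 2: components of {Gizmo} -> Cover = 5*3 = 15, Widget = 5*2 = 10.
Iteration 3: components of {Cover,Widget} -> Arm = 15*1 = 15.
Iteration 4: components of {Arm} -> Washer = 15*5 = 75.
Iteration 5: no further components; recursion stops.
SUM(amt) = 1 + 5 + 10 + 15 + 15 + 75 = 121.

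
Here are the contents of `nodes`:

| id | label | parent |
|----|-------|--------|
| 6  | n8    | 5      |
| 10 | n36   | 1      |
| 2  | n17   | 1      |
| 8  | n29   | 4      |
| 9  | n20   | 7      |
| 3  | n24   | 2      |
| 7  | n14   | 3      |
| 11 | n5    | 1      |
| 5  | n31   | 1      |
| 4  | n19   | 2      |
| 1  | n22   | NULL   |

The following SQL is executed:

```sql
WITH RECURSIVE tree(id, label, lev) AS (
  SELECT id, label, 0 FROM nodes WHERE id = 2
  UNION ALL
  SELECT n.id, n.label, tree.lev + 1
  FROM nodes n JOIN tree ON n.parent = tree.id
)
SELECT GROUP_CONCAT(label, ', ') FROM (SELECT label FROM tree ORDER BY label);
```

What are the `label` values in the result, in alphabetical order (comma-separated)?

Base: id=2 (n17) at lev 0.
Iteration 1: rows with parent in {2} -> n24 (id 3, lev 1), n19 (id 4, lev 1).
Iteration 2: rows with parent in {3,4} -> n14 (id 7, lev 2), n29 (id 8, lev 2).
Iteration 3: rows with parent in {7,8} -> n20 (id 9, lev 3).
Iteration 4: no rows with parent in {9}; recursion stops.

n14, n17, n19, n20, n24, n29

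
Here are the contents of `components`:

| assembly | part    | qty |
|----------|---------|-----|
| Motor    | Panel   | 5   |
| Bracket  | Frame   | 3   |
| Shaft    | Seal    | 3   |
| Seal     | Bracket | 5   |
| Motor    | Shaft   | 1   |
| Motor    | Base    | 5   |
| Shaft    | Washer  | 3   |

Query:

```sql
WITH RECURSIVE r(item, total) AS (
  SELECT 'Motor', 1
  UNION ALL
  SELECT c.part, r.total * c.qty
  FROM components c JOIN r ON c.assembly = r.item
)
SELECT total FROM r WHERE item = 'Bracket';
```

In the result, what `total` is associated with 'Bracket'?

15

Base: (Motor, total=1).
Iteration 1: components of {Motor} -> Base = 1*5 = 5, Panel = 1*5 = 5, Shaft = 1*1 = 1.
Iteration 2: components of {Base,Panel,Shaft} -> Seal = 1*3 = 3, Washer = 1*3 = 3.
Iteration 3: components of {Seal,Washer} -> Bracket = 3*5 = 15.
Iteration 4: components of {Bracket} -> Frame = 15*3 = 45.
Iteration 5: no further components; recursion stops.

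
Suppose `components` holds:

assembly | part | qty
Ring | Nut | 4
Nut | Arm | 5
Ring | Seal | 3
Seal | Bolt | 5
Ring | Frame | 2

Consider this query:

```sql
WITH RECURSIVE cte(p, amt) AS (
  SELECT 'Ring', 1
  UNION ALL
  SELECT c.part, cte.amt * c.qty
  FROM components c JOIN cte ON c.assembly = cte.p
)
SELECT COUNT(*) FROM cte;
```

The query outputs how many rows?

6

Base: (Ring, amt=1).
Iteration 1: components of {Ring} -> Frame = 1*2 = 2, Nut = 1*4 = 4, Seal = 1*3 = 3.
Iteration 2: components of {Frame,Nut,Seal} -> Arm = 4*5 = 20, Bolt = 3*5 = 15.
Iteration 3: no further components; recursion stops.
Total rows emitted: 6.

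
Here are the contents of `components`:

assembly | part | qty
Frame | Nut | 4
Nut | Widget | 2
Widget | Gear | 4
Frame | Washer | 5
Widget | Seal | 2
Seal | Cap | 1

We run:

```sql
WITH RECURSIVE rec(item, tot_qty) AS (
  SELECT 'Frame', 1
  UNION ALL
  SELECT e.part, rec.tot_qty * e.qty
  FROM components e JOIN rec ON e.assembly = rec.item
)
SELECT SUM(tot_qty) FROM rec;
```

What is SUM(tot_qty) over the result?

82

Base: (Frame, tot_qty=1).
Iteration 1: components of {Frame} -> Nut = 1*4 = 4, Washer = 1*5 = 5.
Iteration 2: components of {Nut,Washer} -> Widget = 4*2 = 8.
Iteration 3: components of {Widget} -> Gear = 8*4 = 32, Seal = 8*2 = 16.
Iteration 4: components of {Gear,Seal} -> Cap = 16*1 = 16.
Iteration 5: no further components; recursion stops.
SUM(tot_qty) = 1 + 4 + 5 + 8 + 32 + 16 + 16 = 82.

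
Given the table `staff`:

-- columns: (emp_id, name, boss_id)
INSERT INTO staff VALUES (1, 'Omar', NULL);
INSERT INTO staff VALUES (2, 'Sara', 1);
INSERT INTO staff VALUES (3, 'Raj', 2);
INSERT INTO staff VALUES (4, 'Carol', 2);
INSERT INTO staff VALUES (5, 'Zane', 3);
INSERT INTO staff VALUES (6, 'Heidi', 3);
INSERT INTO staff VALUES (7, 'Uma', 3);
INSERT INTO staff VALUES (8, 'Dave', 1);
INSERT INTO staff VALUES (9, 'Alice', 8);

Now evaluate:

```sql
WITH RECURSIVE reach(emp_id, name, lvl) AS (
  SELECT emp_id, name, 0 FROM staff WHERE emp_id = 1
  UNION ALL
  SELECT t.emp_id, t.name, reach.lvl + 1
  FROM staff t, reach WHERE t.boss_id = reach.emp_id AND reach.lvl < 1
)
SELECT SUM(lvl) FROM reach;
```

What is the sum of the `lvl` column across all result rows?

Base: emp_id=1 (Omar) at lvl 0.
Iteration 1: rows with boss_id in {1} -> Sara (id 2, lvl 1), Dave (id 8, lvl 1).
Iteration 2: lvl < 1 fails for all current rows; recursion stops.
SUM(lvl) = 0 + 1 + 1 = 2.

2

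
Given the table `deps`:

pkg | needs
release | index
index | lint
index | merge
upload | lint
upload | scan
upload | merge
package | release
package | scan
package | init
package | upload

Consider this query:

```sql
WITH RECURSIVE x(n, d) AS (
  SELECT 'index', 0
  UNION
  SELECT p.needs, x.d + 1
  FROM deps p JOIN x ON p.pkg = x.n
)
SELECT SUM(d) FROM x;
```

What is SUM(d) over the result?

2

Base: (index, d=0).
Iteration 1: edges from {index} -> (lint, d=1), (merge, d=1).
Iteration 2: no outgoing edges from {lint,merge}; recursion stops.
SUM(d) = 0 + 1 + 1 = 2.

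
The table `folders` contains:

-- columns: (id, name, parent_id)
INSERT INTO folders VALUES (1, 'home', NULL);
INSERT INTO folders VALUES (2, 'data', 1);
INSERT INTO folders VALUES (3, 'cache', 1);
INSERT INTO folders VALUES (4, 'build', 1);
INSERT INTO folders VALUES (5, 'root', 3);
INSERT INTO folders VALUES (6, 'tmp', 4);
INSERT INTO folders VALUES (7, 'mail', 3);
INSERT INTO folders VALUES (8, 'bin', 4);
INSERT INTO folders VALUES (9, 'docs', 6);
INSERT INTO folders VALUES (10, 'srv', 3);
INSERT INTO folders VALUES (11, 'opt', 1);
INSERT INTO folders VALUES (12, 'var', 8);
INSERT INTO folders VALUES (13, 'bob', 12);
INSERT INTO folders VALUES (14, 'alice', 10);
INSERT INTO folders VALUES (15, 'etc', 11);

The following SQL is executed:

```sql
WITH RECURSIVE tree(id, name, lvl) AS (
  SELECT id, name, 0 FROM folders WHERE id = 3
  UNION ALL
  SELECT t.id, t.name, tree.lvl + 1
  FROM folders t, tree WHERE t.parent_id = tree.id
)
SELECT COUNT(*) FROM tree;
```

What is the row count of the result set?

5

Base: id=3 (cache) at lvl 0.
Iteration 1: rows with parent_id in {3} -> root (id 5, lvl 1), mail (id 7, lvl 1), srv (id 10, lvl 1).
Iteration 2: rows with parent_id in {5,7,10} -> alice (id 14, lvl 2).
Iteration 3: no rows with parent_id in {14}; recursion stops.
Total rows emitted: 5.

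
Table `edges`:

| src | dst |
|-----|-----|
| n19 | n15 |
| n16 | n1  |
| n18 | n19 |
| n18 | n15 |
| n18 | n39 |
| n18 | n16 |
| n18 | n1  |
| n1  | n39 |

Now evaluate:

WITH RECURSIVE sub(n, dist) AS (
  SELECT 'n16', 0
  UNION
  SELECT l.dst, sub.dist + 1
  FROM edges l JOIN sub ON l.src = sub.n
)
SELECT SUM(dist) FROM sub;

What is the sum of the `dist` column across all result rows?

3

Base: (n16, dist=0).
Iteration 1: edges from {n16} -> (n1, dist=1).
Iteration 2: edges from {n1} -> (n39, dist=2).
Iteration 3: no outgoing edges from {n39}; recursion stops.
SUM(dist) = 0 + 1 + 2 = 3.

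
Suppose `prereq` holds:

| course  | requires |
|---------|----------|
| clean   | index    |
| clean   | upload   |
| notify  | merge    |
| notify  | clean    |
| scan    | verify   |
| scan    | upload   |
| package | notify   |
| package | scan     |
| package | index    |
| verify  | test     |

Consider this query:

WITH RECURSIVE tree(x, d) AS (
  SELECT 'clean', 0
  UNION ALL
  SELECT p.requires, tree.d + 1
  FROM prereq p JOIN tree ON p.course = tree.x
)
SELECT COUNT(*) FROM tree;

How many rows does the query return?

Base: (clean, d=0).
Iteration 1: edges from {clean} -> (index, d=1), (upload, d=1).
Iteration 2: no outgoing edges from {index,upload}; recursion stops.
Total rows emitted: 3.

3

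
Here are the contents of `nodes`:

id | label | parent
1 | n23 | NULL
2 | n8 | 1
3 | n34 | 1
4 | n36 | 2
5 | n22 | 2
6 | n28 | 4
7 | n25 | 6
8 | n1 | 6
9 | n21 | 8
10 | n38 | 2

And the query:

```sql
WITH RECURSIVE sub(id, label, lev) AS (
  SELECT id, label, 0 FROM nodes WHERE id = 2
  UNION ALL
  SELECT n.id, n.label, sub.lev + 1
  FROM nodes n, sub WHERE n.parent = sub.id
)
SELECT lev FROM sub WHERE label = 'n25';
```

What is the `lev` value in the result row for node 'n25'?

3

Base: id=2 (n8) at lev 0.
Iteration 1: rows with parent in {2} -> n36 (id 4, lev 1), n22 (id 5, lev 1), n38 (id 10, lev 1).
Iteration 2: rows with parent in {4,5,10} -> n28 (id 6, lev 2).
Iteration 3: rows with parent in {6} -> n25 (id 7, lev 3), n1 (id 8, lev 3).
Iteration 4: rows with parent in {7,8} -> n21 (id 9, lev 4).
Iteration 5: no rows with parent in {9}; recursion stops.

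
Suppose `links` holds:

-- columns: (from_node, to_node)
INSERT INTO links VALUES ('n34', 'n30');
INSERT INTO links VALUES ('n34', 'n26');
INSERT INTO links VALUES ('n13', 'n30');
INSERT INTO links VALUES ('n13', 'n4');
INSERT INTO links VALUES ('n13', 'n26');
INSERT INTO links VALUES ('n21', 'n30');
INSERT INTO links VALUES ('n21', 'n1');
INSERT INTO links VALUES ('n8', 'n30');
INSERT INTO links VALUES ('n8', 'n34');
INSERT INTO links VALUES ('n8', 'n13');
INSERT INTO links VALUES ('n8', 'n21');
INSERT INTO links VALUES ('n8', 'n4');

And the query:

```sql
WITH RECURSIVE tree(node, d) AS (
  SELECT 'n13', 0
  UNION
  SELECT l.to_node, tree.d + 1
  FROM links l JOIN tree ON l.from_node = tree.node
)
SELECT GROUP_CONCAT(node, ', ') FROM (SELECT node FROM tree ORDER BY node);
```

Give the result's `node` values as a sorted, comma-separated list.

n13, n26, n30, n4

Base: (n13, d=0).
Iteration 1: edges from {n13} -> (n26, d=1), (n30, d=1), (n4, d=1).
Iteration 2: no outgoing edges from {n26,n30,n4}; recursion stops.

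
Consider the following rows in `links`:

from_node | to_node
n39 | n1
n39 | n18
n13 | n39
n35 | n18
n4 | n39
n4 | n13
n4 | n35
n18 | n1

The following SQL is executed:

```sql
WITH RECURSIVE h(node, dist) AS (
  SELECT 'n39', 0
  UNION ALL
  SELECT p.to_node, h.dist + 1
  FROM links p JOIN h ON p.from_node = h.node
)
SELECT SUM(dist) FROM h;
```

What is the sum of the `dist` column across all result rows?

4

Base: (n39, dist=0).
Iteration 1: edges from {n39} -> (n1, dist=1), (n18, dist=1).
Iteration 2: edges from {n1,n18} -> (n1, dist=2).
Iteration 3: no outgoing edges from {n1}; recursion stops.
SUM(dist) = 0 + 1 + 1 + 2 = 4.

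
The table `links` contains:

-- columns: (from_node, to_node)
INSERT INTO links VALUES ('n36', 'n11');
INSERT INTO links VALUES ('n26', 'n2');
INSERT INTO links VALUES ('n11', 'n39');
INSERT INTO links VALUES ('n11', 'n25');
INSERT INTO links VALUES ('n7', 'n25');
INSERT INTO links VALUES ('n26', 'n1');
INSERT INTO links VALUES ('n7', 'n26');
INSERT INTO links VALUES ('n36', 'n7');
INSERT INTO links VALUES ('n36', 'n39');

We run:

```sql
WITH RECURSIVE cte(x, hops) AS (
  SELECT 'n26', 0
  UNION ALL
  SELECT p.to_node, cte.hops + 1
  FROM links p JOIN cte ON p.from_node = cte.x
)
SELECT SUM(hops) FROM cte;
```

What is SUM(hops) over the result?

2

Base: (n26, hops=0).
Iteration 1: edges from {n26} -> (n1, hops=1), (n2, hops=1).
Iteration 2: no outgoing edges from {n1,n2}; recursion stops.
SUM(hops) = 0 + 1 + 1 = 2.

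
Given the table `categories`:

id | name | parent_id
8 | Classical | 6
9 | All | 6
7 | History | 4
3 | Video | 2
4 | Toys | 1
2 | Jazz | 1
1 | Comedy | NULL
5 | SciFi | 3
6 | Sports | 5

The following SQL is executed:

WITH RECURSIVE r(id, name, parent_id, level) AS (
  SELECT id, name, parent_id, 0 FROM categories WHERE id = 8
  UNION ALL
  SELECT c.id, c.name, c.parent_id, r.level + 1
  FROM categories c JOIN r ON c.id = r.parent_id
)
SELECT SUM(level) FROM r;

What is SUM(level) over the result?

Base: id=8 (Classical), parent_id=6, level 0.
Iteration 1: join on id=6 -> Sports (id 6, parent_id=5, level 1).
Iteration 2: join on id=5 -> SciFi (id 5, parent_id=3, level 2).
Iteration 3: join on id=3 -> Video (id 3, parent_id=2, level 3).
Iteration 4: join on id=2 -> Jazz (id 2, parent_id=1, level 4).
Iteration 5: join on id=1 -> Comedy (id 1, parent_id=NULL, level 5).
Iteration 6: parent_id is NULL; no match; recursion stops.
SUM(level) = 0 + 1 + 2 + 3 + 4 + 5 = 15.

15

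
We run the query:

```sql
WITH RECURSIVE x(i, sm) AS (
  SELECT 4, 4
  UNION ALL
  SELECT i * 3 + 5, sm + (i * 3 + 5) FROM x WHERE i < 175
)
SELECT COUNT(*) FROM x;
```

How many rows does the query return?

Base: i=4, sm=4.
Iteration 1: 4 < 175 holds -> i = 4 * 3 + 5 = 17, sm = 4 + 17 = 21.
Iteration 2: 17 < 175 holds -> i = 17 * 3 + 5 = 56, sm = 21 + 56 = 77.
Iteration 3: 56 < 175 holds -> i = 56 * 3 + 5 = 173, sm = 77 + 173 = 250.
Iteration 4: 173 < 175 holds -> i = 173 * 3 + 5 = 524, sm = 250 + 524 = 774.
Iteration 5: 524 < 175 fails; recursion stops.
Total rows emitted: 5.

5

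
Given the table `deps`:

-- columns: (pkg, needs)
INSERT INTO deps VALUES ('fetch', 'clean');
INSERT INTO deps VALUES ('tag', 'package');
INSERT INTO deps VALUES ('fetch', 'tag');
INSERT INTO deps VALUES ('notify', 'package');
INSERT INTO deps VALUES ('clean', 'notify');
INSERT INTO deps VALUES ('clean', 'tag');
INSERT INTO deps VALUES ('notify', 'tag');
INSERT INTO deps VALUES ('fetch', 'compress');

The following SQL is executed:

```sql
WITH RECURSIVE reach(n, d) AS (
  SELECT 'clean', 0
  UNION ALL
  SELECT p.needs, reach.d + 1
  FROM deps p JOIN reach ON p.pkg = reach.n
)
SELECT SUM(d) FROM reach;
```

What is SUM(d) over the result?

Base: (clean, d=0).
Iteration 1: edges from {clean} -> (notify, d=1), (tag, d=1).
Iteration 2: edges from {notify,tag} -> (package, d=2) x2, (tag, d=2). [UNION ALL keeps all 3 new rows, including repeats]
Iteration 3: edges from {package,tag} -> (package, d=3).
Iteration 4: no outgoing edges from {package}; recursion stops.
SUM(d) = 0 + 1 + 1 + 2 + 2 + 2 + 3 = 11.

11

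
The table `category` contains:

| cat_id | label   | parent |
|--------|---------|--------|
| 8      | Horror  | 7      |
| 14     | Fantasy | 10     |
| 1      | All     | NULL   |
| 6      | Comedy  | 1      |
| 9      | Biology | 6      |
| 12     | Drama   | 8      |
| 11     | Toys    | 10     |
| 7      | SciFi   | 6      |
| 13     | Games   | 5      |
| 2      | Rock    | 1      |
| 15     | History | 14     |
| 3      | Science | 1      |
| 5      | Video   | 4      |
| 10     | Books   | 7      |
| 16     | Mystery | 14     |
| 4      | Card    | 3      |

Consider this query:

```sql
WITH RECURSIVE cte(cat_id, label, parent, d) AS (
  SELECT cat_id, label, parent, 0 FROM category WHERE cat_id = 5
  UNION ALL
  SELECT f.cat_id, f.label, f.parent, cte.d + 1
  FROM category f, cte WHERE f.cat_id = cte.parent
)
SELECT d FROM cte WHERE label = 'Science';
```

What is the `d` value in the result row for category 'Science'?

Base: cat_id=5 (Video), parent=4, d 0.
Iteration 1: join on cat_id=4 -> Card (id 4, parent=3, d 1).
Iteration 2: join on cat_id=3 -> Science (id 3, parent=1, d 2).
Iteration 3: join on cat_id=1 -> All (id 1, parent=NULL, d 3).
Iteration 4: parent is NULL; no match; recursion stops.

2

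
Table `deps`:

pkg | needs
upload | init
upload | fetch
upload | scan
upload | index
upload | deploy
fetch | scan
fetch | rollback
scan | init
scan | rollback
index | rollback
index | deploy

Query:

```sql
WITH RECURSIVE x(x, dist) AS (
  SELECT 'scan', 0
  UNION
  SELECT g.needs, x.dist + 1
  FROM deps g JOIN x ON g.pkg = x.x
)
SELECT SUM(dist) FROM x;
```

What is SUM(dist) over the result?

Base: (scan, dist=0).
Iteration 1: edges from {scan} -> (init, dist=1), (rollback, dist=1).
Iteration 2: no outgoing edges from {init,rollback}; recursion stops.
SUM(dist) = 0 + 1 + 1 = 2.

2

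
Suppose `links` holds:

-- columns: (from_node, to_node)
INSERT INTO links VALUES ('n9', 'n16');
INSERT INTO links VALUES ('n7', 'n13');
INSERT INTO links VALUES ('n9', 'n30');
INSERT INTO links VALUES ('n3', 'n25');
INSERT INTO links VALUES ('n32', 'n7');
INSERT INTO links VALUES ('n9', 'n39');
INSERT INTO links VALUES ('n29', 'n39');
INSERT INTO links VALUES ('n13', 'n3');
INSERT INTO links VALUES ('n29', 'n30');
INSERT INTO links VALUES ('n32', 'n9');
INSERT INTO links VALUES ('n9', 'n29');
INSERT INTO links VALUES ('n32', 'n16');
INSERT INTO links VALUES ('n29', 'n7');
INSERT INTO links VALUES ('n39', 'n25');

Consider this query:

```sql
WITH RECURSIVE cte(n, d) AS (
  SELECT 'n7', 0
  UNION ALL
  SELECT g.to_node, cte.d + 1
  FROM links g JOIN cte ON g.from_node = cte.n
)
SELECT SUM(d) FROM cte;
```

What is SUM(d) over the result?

Base: (n7, d=0).
Iteration 1: edges from {n7} -> (n13, d=1).
Iteration 2: edges from {n13} -> (n3, d=2).
Iteration 3: edges from {n3} -> (n25, d=3).
Iteration 4: no outgoing edges from {n25}; recursion stops.
SUM(d) = 0 + 1 + 2 + 3 = 6.

6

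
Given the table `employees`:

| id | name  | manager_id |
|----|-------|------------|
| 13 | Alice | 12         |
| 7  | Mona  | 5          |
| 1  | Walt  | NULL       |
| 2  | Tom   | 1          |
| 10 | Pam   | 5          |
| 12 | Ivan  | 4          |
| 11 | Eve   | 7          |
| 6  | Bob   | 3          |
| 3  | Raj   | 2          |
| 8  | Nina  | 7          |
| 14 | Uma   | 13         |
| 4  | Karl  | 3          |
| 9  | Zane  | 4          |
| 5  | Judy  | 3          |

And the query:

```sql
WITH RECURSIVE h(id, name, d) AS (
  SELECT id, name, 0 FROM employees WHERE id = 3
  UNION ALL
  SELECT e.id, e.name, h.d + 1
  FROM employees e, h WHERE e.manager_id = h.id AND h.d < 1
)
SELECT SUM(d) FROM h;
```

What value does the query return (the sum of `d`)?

3

Base: id=3 (Raj) at d 0.
Iteration 1: rows with manager_id in {3} -> Karl (id 4, d 1), Judy (id 5, d 1), Bob (id 6, d 1).
Iteration 2: d < 1 fails for all current rows; recursion stops.
SUM(d) = 0 + 1 + 1 + 1 = 3.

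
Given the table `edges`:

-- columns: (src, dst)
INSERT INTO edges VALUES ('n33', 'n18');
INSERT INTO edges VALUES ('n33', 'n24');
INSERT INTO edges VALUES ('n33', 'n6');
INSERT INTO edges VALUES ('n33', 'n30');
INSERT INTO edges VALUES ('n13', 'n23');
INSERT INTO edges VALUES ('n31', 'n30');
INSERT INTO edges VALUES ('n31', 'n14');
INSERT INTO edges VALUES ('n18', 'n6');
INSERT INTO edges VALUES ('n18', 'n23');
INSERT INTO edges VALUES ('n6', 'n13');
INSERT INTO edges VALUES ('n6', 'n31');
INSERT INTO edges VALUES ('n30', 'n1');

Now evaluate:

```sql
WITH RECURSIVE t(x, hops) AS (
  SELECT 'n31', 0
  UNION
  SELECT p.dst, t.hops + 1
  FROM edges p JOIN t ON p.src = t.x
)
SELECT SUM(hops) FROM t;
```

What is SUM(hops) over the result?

Base: (n31, hops=0).
Iteration 1: edges from {n31} -> (n14, hops=1), (n30, hops=1).
Iteration 2: edges from {n14,n30} -> (n1, hops=2).
Iteration 3: no outgoing edges from {n1}; recursion stops.
SUM(hops) = 0 + 1 + 1 + 2 = 4.

4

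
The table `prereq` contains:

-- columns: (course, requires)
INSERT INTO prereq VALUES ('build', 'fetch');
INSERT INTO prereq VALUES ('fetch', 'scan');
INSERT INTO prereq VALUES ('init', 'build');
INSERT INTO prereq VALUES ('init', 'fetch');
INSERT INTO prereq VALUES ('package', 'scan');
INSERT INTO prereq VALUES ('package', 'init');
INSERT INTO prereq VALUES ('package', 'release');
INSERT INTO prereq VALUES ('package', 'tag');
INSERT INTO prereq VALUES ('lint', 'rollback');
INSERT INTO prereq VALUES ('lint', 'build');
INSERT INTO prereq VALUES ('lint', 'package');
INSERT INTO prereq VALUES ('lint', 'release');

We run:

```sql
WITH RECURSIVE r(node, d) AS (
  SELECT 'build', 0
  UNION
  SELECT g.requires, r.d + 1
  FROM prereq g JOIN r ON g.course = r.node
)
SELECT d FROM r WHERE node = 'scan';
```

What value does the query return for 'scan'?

Base: (build, d=0).
Iteration 1: edges from {build} -> (fetch, d=1).
Iteration 2: edges from {fetch} -> (scan, d=2).
Iteration 3: no outgoing edges from {scan}; recursion stops.

2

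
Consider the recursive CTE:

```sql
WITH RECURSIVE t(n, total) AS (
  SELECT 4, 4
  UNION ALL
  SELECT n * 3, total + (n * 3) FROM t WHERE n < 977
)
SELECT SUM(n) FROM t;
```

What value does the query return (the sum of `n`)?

Base: n=4, total=4.
Iteration 1: 4 < 977 holds -> n = 4 * 3 = 12, total = 4 + 12 = 16.
Iteration 2: 12 < 977 holds -> n = 12 * 3 = 36, total = 16 + 36 = 52.
Iteration 3: 36 < 977 holds -> n = 36 * 3 = 108, total = 52 + 108 = 160.
Iteration 4: 108 < 977 holds -> n = 108 * 3 = 324, total = 160 + 324 = 484.
Iteration 5: 324 < 977 holds -> n = 324 * 3 = 972, total = 484 + 972 = 1456.
Iteration 6: 972 < 977 holds -> n = 972 * 3 = 2916, total = 1456 + 2916 = 4372.
Iteration 7: 2916 < 977 fails; recursion stops.
SUM(n) = 4 + 12 + 36 + 108 + 324 + 972 + 2916 = 4372.

4372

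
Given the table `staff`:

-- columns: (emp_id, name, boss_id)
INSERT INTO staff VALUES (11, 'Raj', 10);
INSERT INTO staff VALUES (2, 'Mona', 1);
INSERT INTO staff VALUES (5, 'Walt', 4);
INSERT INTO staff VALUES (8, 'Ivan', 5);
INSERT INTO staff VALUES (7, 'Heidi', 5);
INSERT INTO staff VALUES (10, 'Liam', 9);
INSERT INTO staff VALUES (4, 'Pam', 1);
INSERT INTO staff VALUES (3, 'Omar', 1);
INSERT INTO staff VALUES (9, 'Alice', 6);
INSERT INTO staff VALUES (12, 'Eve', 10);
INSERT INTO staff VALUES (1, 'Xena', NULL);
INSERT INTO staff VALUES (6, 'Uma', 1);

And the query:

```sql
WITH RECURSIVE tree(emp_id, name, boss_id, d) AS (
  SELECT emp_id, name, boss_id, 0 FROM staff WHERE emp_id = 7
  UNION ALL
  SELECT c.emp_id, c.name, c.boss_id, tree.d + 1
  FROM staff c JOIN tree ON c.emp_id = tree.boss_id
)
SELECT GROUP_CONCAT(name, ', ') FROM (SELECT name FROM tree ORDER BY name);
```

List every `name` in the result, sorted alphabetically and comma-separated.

Base: emp_id=7 (Heidi), boss_id=5, d 0.
Iteration 1: join on emp_id=5 -> Walt (id 5, boss_id=4, d 1).
Iteration 2: join on emp_id=4 -> Pam (id 4, boss_id=1, d 2).
Iteration 3: join on emp_id=1 -> Xena (id 1, boss_id=NULL, d 3).
Iteration 4: boss_id is NULL; no match; recursion stops.

Heidi, Pam, Walt, Xena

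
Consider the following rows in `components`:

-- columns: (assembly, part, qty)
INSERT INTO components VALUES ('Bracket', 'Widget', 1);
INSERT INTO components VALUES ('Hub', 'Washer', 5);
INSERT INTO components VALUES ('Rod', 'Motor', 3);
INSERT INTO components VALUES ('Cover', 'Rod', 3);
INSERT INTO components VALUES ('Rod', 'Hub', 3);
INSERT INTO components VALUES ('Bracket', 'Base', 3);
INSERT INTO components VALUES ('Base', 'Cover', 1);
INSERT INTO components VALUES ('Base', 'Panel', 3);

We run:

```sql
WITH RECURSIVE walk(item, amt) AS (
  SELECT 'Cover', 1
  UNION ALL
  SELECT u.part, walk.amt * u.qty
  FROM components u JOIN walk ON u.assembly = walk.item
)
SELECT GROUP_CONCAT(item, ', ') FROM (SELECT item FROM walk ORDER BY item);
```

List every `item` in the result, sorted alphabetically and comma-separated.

Cover, Hub, Motor, Rod, Washer

Base: (Cover, amt=1).
Iteration 1: components of {Cover} -> Rod = 1*3 = 3.
Iteration 2: components of {Rod} -> Hub = 3*3 = 9, Motor = 3*3 = 9.
Iteration 3: components of {Hub,Motor} -> Washer = 9*5 = 45.
Iteration 4: no further components; recursion stops.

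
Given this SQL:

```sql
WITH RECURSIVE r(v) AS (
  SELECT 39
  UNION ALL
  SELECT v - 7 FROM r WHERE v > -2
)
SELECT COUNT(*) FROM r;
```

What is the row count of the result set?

7

Base: v=39.
Iteration 1: 39 > -2 holds -> v = 39 - 7 = 32.
Iteration 2: 32 > -2 holds -> v = 32 - 7 = 25.
Iteration 3: 25 > -2 holds -> v = 25 - 7 = 18.
Iteration 4: 18 > -2 holds -> v = 18 - 7 = 11.
Iteration 5: 11 > -2 holds -> v = 11 - 7 = 4.
Iteration 6: 4 > -2 holds -> v = 4 - 7 = -3.
Iteration 7: -3 > -2 fails; recursion stops.
Total rows emitted: 7.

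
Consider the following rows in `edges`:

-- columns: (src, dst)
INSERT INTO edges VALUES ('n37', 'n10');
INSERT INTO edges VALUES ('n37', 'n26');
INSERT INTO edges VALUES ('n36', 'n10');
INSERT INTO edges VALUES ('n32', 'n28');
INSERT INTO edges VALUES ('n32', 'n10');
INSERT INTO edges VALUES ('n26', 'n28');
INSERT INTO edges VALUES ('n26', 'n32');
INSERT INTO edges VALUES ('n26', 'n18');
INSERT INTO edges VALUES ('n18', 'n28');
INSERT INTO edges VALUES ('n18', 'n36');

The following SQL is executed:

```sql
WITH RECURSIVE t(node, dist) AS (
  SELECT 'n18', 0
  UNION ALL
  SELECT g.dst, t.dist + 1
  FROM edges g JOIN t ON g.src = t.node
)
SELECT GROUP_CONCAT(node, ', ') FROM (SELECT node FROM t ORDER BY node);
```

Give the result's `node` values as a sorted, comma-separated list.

n10, n18, n28, n36

Base: (n18, dist=0).
Iteration 1: edges from {n18} -> (n28, dist=1), (n36, dist=1).
Iteration 2: edges from {n28,n36} -> (n10, dist=2).
Iteration 3: no outgoing edges from {n10}; recursion stops.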